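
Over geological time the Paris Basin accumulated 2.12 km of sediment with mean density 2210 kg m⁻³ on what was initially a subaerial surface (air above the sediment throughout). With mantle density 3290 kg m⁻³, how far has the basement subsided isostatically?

Subaerial load: s = t ρ_sed / ρ_m = 2.12 km × 2210/3290 = 1.42 km.

1.42 km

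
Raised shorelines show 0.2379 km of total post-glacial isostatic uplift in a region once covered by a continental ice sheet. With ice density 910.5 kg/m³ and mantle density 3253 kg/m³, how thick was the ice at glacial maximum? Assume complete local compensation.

0.85 km

u = t ρ_ice/ρ_m → t = u ρ_m/ρ_ice = 0.2379 km × 3253/910.5 = 0.85 km.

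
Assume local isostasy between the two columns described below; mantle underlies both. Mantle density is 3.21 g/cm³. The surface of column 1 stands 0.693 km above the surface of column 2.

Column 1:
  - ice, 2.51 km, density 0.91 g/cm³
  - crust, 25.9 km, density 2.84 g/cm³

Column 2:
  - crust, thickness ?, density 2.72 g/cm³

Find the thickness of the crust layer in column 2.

Take the compensation level at the base of the deeper column (depth z_c below the surface of column 1) and equate Σ ρ_i t_i down to z_c; mantle fills any gap and the z_c terms cancel.
Column 1: 2.51×0.91 + 25.9×2.84 + (z_c − 28.41)×3.21
Column 2: 0.693×0 + x×2.72 + (z_c − 0.693 − 0 − x)×3.21
The z_c×3.21 term appears on both sides and cancels. Collect the known terms of each column as K = Σ(ρt)_known − 3.21 × (depth of known layers): K_1 = 75.8401 − 3.21×28.41 = −15.356; K_2 = 0 − 3.21×(0.693 + 0) = −2.22453.
Balance: K_1 = K_2 − x×(3.21 − 2.72), so x = (K_2 − K_1)/(3.21 − 2.72) = 13.1315/0.49 = 26.8 km.

26.8 km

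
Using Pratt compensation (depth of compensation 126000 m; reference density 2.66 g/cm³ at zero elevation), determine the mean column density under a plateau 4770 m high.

Pratt balance: ρ_ref D = ρ (D + h).
ρ = ρ_ref D/(D + h) = 2.66 × 126000 m/(126000 m + 4770 m) = 2.56 g/cm³.

2.56 g/cm³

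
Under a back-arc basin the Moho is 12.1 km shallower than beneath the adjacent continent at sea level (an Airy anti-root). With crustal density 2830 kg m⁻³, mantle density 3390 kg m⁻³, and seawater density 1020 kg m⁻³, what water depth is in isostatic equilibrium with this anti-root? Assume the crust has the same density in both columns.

Replacing a thickness d of crust by seawater at the top must be balanced by replacing crust with mantle at the base: d (ρ_c − ρ_w) = a (ρ_m − ρ_c).
d = a (ρ_m − ρ_c)/(ρ_c − ρ_w) = 12.1 km × 560/1810 = 3.74 km.

3.74 km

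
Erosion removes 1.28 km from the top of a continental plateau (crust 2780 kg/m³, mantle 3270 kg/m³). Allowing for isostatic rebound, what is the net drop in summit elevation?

Rebound u = e ρ_c/ρ_m = 1.28 km × 2780/3270 = 1.088 km.
Net surface drop = e − u = 1.28 km − 1.088 km = e (ρ_m − ρ_c)/ρ_m = 0.192 km.

0.192 km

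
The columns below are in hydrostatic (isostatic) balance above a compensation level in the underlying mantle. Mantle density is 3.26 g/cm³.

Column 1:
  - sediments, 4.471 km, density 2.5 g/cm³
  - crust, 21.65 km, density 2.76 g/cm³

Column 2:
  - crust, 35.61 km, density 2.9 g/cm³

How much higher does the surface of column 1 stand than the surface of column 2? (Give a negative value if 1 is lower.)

For any compensation level in the mantle, the mantle terms cancel and isostasy reduces to e = (Σt_1 − Σt_2) − (Σ(ρt)_1 − Σ(ρt)_2) / ρ_m.
Σt_1 = 26.121 km; Σt_2 = 35.61 km; Σ(ρt)_1 = 70.9315; Σ(ρt)_2 = 103.269 (in km·g/cm³).
e = (26.121 − 35.61) − (70.9315 − 103.269) / 3.26 = 0.43 km.

0.43 km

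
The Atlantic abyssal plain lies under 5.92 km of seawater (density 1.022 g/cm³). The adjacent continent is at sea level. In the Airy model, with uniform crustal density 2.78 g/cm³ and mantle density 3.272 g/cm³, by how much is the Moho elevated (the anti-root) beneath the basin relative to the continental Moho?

21.2 km

In Airy isostatic equilibrium: replacing crust with seawater at the top is compensated by replacing crust with mantle at the base: d (ρ_c − ρ_w) = a (ρ_m − ρ_c).
a = d (ρ_c − ρ_w)/(ρ_m − ρ_c) = 5.92 km × 1.758/0.492 = 21.2 km.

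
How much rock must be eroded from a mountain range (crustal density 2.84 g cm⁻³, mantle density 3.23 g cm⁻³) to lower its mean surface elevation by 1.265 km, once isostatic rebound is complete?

10.5 km

Net drop Δ = e − u = e − e ρ_c/ρ_m = e (ρ_m − ρ_c)/ρ_m.
e = Δ ρ_m/(ρ_m − ρ_c) = 1.265 km × 3.23/0.39 = 10.5 km.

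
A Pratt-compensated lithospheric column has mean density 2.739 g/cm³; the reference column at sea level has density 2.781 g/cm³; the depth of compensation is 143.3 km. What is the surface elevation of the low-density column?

2.2 km

ρ_ref D = ρ (D + h) → h = D (ρ_ref − ρ)/ρ.
h = 143.3 km × (2.781 − 2.739)/2.739 = 2.2 km.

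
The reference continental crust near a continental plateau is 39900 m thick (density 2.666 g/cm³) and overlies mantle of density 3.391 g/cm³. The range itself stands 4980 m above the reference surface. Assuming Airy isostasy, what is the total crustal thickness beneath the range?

Root depth r = h ρ_c / (ρ_m − ρ_c) = 4980 m × 2.666 / 0.725 = 18310 m.
Total thickness = T + h + r = 39900 m + 4980 m + 18310 m = 63200 m.

63200 m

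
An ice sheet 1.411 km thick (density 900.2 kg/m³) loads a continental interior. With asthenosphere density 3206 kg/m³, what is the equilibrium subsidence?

By Archimedes' principle applied to the lithosphere: the ice load ρ_ice t is balanced by mantle displaced below, ρ_m s.
s = t ρ_ice / ρ_m = 1.411 km × 900.2/3206 = 0.396 km.

0.396 km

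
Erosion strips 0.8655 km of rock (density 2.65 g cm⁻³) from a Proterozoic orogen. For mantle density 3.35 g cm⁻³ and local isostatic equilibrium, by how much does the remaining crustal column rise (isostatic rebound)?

0.685 km

Unloading: uplift u = e ρ_c/ρ_m = 0.8655 km × 2.65/3.35 = 0.685 km.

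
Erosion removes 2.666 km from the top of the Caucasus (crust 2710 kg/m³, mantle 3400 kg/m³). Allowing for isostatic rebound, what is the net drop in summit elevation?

Rebound u = e ρ_c/ρ_m = 2.666 km × 2710/3400 = 2.125 km.
Net surface drop = e − u = 2.666 km − 2.125 km = e (ρ_m − ρ_c)/ρ_m = 0.541 km.

0.541 km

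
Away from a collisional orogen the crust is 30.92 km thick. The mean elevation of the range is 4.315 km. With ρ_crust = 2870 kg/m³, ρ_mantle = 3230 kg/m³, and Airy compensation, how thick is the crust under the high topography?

Root depth r = h ρ_c / (ρ_m − ρ_c) = 4.315 km × 2870 / 360 = 34.4 km.
Total thickness = T + h + r = 30.92 km + 4.315 km + 34.4 km = 69.6 km.

69.6 km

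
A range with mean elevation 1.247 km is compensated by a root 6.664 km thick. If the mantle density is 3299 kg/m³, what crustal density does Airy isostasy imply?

2780 kg/m³

ρ_c h = (ρ_m − ρ_c) r → ρ_c (h + r) = ρ_m r → ρ_c = ρ_m r / (h + r).
ρ_c = 3299 × 6.664 km / (1.247 km + 6.664 km) = 2780 kg/m³.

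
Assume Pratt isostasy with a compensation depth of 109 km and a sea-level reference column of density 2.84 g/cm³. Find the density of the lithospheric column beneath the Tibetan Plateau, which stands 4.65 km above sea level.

2.72 g/cm³

Pratt balance: ρ_ref D = ρ (D + h).
ρ = ρ_ref D/(D + h) = 2.84 × 109 km/(109 km + 4.65 km) = 2.72 g/cm³.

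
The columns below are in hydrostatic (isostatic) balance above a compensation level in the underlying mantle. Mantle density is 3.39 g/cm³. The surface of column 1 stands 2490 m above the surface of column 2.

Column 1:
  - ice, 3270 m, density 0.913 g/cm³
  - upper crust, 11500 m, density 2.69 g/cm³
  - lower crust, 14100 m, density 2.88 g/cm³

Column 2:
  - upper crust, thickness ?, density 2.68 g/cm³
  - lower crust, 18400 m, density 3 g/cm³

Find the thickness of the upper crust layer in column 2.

10900 m

Take the compensation level at the base of the deeper column (depth z_c below the surface of column 1) and equate Σ ρ_i t_i down to z_c; mantle fills any gap and the z_c terms cancel.
Column 1: 3270×0.913 + 11500×2.69 + 14100×2.88 + (z_c − 28870)×3.39
Column 2: 2490×0 + x×2.68 + 18400×3 + (z_c − 2490 − 18400 − x)×3.39
The z_c×3.39 term appears on both sides and cancels. Collect the known terms of each column as K = Σ(ρt)_known − 3.39 × (depth of known layers): K_1 = 74528.51 − 3.39×28870 = −23340.79; K_2 = 55200 − 3.39×(2490 + 18400) = −15617.1.
Balance: K_1 = K_2 − x×(3.39 − 2.68), so x = (K_2 − K_1)/(3.39 − 2.68) = 7723.69/0.71 = 10900 m.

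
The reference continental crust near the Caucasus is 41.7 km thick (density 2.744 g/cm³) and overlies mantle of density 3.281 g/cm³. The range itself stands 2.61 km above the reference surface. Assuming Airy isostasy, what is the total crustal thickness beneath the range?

57.6 km

Root depth r = h ρ_c / (ρ_m − ρ_c) = 2.61 km × 2.744 / 0.537 = 13.34 km.
Total thickness = T + h + r = 41.7 km + 2.61 km + 13.34 km = 57.6 km.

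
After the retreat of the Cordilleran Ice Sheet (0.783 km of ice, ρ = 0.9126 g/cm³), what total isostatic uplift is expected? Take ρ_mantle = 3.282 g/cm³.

0.218 km

Removing the load lets mantle flow back in; uplift u satisfies ρ_ice t = ρ_m u.
u = t ρ_ice/ρ_m = 0.783 km × 0.9126/3.282 = 0.218 km.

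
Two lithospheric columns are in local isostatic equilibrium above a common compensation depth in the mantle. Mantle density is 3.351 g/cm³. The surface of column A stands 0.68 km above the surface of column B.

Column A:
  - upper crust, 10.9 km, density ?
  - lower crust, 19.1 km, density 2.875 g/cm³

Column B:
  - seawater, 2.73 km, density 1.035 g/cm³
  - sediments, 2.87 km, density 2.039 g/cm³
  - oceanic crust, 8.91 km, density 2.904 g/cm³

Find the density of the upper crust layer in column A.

Take the compensation level at the base of the deeper column (depth z_c below the surface of column A) and equate Σ ρ_i t_i down to z_c; mantle fills any gap and the z_c terms cancel.
Column A: 10.9×ρ + 19.1×2.875 + (z_c − 30)×3.351
Column B: 0.68×0 + 2.73×1.035 + 2.87×2.039 + 8.91×2.904 + (z_c − 0.68 − 14.51)×3.351
The z_c×3.351 term appears on both sides and cancels. Collect the known terms of each column as K = Σ(ρt)_known − 3.351 × (depth of known layers): K_A = 54.9125 − 3.351×30 = −45.6175; K_B = 34.55212 − 3.351×(0.68 + 14.51) = −16.34957.
Balance: K_A + 10.9×ρ = K_B, so ρ = (K_B − K_A)/10.9 = 29.2679/10.9 = 2.69 g/cm³.

2.69 g/cm³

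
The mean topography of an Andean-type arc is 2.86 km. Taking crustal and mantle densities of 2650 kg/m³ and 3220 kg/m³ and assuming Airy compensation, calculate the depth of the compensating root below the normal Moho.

13.3 km

Balancing pressure at the compensation depth: the weight of the topography is balanced by the buoyancy of the root, ρ_c h = (ρ_m − ρ_c) r.
r = h · ρ_c / (ρ_m − ρ_c) = 2.86 km × 2650 / (3220 − 2650) = 13.3 km.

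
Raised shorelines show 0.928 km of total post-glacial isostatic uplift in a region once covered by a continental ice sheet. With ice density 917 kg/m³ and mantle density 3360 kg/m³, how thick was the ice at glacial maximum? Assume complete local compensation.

3.4 km

u = t ρ_ice/ρ_m → t = u ρ_m/ρ_ice = 0.928 km × 3360/917 = 3.4 km.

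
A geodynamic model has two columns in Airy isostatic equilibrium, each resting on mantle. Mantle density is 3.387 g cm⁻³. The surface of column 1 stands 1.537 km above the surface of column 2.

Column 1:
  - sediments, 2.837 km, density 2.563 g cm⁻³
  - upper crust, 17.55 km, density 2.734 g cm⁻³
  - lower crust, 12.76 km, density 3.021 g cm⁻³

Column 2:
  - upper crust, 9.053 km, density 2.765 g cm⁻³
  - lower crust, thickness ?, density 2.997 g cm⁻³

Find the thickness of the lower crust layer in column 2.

19.6 km

Take the compensation level at the base of the deeper column (depth z_c below the surface of column 1) and equate Σ ρ_i t_i down to z_c; mantle fills any gap and the z_c terms cancel.
Column 1: 2.837×2.563 + 17.55×2.734 + 12.76×3.021 + (z_c − 33.147)×3.387
Column 2: 1.537×0 + 9.053×2.765 + x×2.997 + (z_c − 1.537 − 9.053 − x)×3.387
The z_c×3.387 term appears on both sides and cancels. Collect the known terms of each column as K = Σ(ρt)_known − 3.387 × (depth of known layers): K_1 = 93.800891 − 3.387×33.147 = −18.467998; K_2 = 25.031545 − 3.387×(1.537 + 9.053) = −10.836785.
Balance: K_1 = K_2 − x×(3.387 − 2.997), so x = (K_2 − K_1)/(3.387 − 2.997) = 7.63121/0.39 = 19.6 km.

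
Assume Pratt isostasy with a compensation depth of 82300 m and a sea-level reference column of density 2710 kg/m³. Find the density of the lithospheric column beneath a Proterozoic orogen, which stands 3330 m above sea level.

Pratt balance: ρ_ref D = ρ (D + h).
ρ = ρ_ref D/(D + h) = 2710 × 82300 m/(82300 m + 3330 m) = 2600 kg/m³.

2600 kg/m³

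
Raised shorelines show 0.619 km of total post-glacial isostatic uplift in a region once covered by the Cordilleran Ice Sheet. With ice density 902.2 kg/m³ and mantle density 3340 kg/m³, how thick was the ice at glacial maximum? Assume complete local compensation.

u = t ρ_ice/ρ_m → t = u ρ_m/ρ_ice = 0.619 km × 3340/902.2 = 2.29 km.

2.29 km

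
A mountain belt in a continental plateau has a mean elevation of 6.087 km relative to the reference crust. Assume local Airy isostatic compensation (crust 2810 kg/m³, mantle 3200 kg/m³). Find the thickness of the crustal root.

Isostatic balance requires: the weight of the topography is balanced by the buoyancy of the root, ρ_c h = (ρ_m − ρ_c) r.
r = h · ρ_c / (ρ_m − ρ_c) = 6.087 km × 2810 / (3200 − 2810) = 43.9 km.

43.9 km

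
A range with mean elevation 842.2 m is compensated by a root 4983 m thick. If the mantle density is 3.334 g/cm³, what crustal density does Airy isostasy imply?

2.85 g/cm³

ρ_c h = (ρ_m − ρ_c) r → ρ_c (h + r) = ρ_m r → ρ_c = ρ_m r / (h + r).
ρ_c = 3.334 × 4983 m / (842.2 m + 4983 m) = 2.85 g/cm³.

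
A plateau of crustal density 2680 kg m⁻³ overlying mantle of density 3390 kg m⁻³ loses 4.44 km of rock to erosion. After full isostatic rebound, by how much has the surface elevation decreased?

Rebound u = e ρ_c/ρ_m = 4.44 km × 2680/3390 = 3.51 km.
Net surface drop = e − u = 4.44 km − 3.51 km = e (ρ_m − ρ_c)/ρ_m = 0.93 km.

0.93 km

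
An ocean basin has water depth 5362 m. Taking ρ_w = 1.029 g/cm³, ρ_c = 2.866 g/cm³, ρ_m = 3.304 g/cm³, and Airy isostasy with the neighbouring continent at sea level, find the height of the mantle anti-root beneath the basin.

By Archimedes' principle applied to the lithosphere: replacing crust with seawater at the top is compensated by replacing crust with mantle at the base: d (ρ_c − ρ_w) = a (ρ_m − ρ_c).
a = d (ρ_c − ρ_w)/(ρ_m − ρ_c) = 5362 m × 1.837/0.438 = 22500 m.

22500 m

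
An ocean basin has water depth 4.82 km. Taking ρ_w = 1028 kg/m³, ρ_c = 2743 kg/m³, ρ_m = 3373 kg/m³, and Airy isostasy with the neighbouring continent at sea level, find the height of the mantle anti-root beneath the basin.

Equating mass per unit area of the two columns: replacing crust with seawater at the top is compensated by replacing crust with mantle at the base: d (ρ_c − ρ_w) = a (ρ_m − ρ_c).
a = d (ρ_c − ρ_w)/(ρ_m − ρ_c) = 4.82 km × 1715/630 = 13.1 km.

13.1 km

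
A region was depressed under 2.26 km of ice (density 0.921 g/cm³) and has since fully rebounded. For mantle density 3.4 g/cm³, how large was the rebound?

0.612 km

Removing the load lets mantle flow back in; uplift u satisfies ρ_ice t = ρ_m u.
u = t ρ_ice/ρ_m = 2.26 km × 0.921/3.4 = 0.612 km.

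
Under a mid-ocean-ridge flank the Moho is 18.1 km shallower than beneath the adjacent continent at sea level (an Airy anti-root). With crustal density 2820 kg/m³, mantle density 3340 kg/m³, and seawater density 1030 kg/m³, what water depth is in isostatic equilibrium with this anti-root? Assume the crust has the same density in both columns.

Replacing a thickness d of crust by seawater at the top must be balanced by replacing crust with mantle at the base: d (ρ_c − ρ_w) = a (ρ_m − ρ_c).
d = a (ρ_m − ρ_c)/(ρ_c − ρ_w) = 18.1 km × 520/1790 = 5.26 km.

5.26 km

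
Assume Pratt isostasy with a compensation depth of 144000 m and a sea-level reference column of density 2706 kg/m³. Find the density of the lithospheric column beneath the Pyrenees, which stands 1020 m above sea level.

Pratt balance: ρ_ref D = ρ (D + h).
ρ = ρ_ref D/(D + h) = 2706 × 144000 m/(144000 m + 1020 m) = 2690 kg/m³.

2690 kg/m³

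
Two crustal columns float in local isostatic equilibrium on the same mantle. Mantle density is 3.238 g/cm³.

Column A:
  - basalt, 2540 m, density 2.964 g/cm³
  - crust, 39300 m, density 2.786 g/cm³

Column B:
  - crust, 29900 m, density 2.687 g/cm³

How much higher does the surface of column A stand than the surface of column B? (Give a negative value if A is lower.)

For any compensation level in the mantle, the mantle terms cancel and isostasy reduces to e = (Σt_A − Σt_B) − (Σ(ρt)_A − Σ(ρt)_B) / ρ_m.
Σt_A = 41840 m; Σt_B = 29900 m; Σ(ρt)_A = 117018.36; Σ(ρt)_B = 80341.3 (in m·g/cm³).
e = (41840 − 29900) − (117018.36 − 80341.3) / 3.238 = 613 m.

613 m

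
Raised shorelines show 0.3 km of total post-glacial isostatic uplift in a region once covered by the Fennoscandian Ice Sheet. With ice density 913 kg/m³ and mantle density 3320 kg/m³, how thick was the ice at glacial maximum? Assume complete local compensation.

u = t ρ_ice/ρ_m → t = u ρ_m/ρ_ice = 0.3 km × 3320/913 = 1.09 km.

1.09 km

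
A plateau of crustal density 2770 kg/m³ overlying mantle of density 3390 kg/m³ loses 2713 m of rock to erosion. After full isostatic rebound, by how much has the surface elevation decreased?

496 m

Rebound u = e ρ_c/ρ_m = 2713 m × 2770/3390 = 2217 m.
Net surface drop = e − u = 2713 m − 2217 m = e (ρ_m − ρ_c)/ρ_m = 496 m.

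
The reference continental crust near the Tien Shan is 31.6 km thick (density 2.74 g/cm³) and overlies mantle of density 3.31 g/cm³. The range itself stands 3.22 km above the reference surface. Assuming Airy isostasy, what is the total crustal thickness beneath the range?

50.3 km

Root depth r = h ρ_c / (ρ_m − ρ_c) = 3.22 km × 2.74 / 0.57 = 15.48 km.
Total thickness = T + h + r = 31.6 km + 3.22 km + 15.48 km = 50.3 km.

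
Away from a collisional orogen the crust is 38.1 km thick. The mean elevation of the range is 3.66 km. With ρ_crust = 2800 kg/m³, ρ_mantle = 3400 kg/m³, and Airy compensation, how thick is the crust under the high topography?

58.8 km

Root depth r = h ρ_c / (ρ_m − ρ_c) = 3.66 km × 2800 / 600 = 17.08 km.
Total thickness = T + h + r = 38.1 km + 3.66 km + 17.08 km = 58.8 km.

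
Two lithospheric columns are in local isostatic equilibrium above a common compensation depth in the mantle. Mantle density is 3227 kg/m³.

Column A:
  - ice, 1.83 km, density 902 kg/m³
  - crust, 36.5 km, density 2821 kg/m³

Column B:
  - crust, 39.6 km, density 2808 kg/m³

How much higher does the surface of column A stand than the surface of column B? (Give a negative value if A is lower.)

0.769 km

For any compensation level in the mantle, the mantle terms cancel and isostasy reduces to e = (Σt_A − Σt_B) − (Σ(ρt)_A − Σ(ρt)_B) / ρ_m.
Σt_A = 38.33 km; Σt_B = 39.6 km; Σ(ρt)_A = 104617.16; Σ(ρt)_B = 111196.8 (in km·kg/m³).
e = (38.33 − 39.6) − (104617.16 − 111196.8) / 3227 = 0.769 km.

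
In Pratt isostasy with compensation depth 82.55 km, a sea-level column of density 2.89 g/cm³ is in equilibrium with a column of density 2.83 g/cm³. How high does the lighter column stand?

ρ_ref D = ρ (D + h) → h = D (ρ_ref − ρ)/ρ.
h = 82.55 km × (2.89 − 2.83)/2.83 = 1.75 km.

1.75 km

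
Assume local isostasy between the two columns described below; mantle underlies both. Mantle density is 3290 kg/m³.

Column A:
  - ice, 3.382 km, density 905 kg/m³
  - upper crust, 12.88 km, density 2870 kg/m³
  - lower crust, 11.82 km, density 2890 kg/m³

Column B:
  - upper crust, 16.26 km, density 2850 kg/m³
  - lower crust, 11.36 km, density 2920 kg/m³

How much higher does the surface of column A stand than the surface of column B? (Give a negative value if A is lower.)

For any compensation level in the mantle, the mantle terms cancel and isostasy reduces to e = (Σt_A − Σt_B) − (Σ(ρt)_A − Σ(ρt)_B) / ρ_m.
Σt_A = 28.082 km; Σt_B = 27.62 km; Σ(ρt)_A = 74186.11; Σ(ρt)_B = 79512.2 (in km·kg/m³).
e = (28.082 − 27.62) − (74186.11 − 79512.2) / 3290 = 2.08 km.

2.08 km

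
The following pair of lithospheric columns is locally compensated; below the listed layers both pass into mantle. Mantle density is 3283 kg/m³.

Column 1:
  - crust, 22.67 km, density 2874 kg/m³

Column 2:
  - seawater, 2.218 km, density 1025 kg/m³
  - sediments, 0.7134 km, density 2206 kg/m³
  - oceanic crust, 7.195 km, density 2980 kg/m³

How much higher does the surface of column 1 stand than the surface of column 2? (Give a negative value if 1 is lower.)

0.401 km

For any compensation level in the mantle, the mantle terms cancel and isostasy reduces to e = (Σt_1 − Σt_2) − (Σ(ρt)_1 − Σ(ρt)_2) / ρ_m.
Σt_1 = 22.67 km; Σt_2 = 10.1264 km; Σ(ρt)_1 = 65153.58; Σ(ρt)_2 = 25288.3104 (in km·kg/m³).
e = (22.67 − 10.1264) − (65153.58 − 25288.3104) / 3283 = 0.401 km.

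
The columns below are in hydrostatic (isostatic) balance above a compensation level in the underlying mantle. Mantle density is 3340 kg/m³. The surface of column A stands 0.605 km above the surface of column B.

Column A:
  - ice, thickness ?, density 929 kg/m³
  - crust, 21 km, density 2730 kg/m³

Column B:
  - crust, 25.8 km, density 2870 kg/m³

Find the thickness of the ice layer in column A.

Take the compensation level at the base of the deeper column (depth z_c below the surface of column A) and equate Σ ρ_i t_i down to z_c; mantle fills any gap and the z_c terms cancel.
Column A: x×929 + 21×2730 + (z_c − 21 − x)×3340
Column B: 0.605×0 + 25.8×2870 + (z_c − 0.605 − 25.8)×3340
The z_c×3340 term appears on both sides and cancels. Collect the known terms of each column as K = Σ(ρt)_known − 3340 × (depth of known layers): K_A = 57330 − 3340×21 = −12810; K_B = 74046 − 3340×(0.605 + 25.8) = −14146.7.
Balance: K_A − x×(3340 − 929) = K_B, so x = (K_A − K_B)/(3340 − 929) = 1336.7/2411 = 0.554 km.

0.554 km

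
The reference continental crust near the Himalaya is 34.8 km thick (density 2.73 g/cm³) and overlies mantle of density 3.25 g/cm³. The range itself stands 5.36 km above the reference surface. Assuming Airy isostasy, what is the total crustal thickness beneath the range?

Root depth r = h ρ_c / (ρ_m − ρ_c) = 5.36 km × 2.73 / 0.52 = 28.14 km.
Total thickness = T + h + r = 34.8 km + 5.36 km + 28.14 km = 68.3 km.

68.3 km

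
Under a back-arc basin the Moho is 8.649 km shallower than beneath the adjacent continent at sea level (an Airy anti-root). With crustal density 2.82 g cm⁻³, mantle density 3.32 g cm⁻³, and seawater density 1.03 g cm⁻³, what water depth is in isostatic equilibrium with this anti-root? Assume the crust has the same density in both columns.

Replacing a thickness d of crust by seawater at the top must be balanced by replacing crust with mantle at the base: d (ρ_c − ρ_w) = a (ρ_m − ρ_c).
d = a (ρ_m − ρ_c)/(ρ_c − ρ_w) = 8.649 km × 0.5/1.79 = 2.42 km.

2.42 km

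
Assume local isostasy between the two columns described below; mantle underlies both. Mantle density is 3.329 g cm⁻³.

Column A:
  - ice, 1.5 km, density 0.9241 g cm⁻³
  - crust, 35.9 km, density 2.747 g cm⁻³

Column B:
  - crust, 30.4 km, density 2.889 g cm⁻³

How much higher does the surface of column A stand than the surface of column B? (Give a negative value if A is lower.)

For any compensation level in the mantle, the mantle terms cancel and isostasy reduces to e = (Σt_A − Σt_B) − (Σ(ρt)_A − Σ(ρt)_B) / ρ_m.
Σt_A = 37.4 km; Σt_B = 30.4 km; Σ(ρt)_A = 100.00345; Σ(ρt)_B = 87.8256 (in km·g cm⁻³).
e = (37.4 − 30.4) − (100.00345 − 87.8256) / 3.329 = 3.34 km.

3.34 km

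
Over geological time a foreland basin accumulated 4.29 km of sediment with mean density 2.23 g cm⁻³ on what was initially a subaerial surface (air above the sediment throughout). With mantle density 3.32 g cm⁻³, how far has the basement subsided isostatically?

2.88 km

Subaerial load: s = t ρ_sed / ρ_m = 4.29 km × 2.23/3.32 = 2.88 km.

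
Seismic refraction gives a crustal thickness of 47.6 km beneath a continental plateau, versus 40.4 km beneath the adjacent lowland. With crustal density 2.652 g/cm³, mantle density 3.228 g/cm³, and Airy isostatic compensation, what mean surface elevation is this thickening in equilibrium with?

1.28 km

Excess crust Δ = 47.6 km − 40.4 km = 7.2 km, split between elevation h and root r with h + r = Δ.
Airy balance ρ_c h = (ρ_m − ρ_c) r gives r = h ρ_c/(ρ_m − ρ_c), so h (1 + ρ_c/(ρ_m − ρ_c)) = Δ, i.e. h = Δ (ρ_m − ρ_c)/ρ_m.
h = 7.2 km × 0.576/3.228 = 1.28 km.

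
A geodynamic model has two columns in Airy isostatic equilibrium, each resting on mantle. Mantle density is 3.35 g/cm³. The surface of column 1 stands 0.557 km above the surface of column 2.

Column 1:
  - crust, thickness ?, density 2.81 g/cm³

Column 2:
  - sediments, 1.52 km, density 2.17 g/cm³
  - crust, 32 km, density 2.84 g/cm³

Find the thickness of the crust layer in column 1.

37 km

Take the compensation level at the base of the deeper column (depth z_c below the surface of column 1) and equate Σ ρ_i t_i down to z_c; mantle fills any gap and the z_c terms cancel.
Column 1: x×2.81 + (z_c − 0 − x)×3.35
Column 2: 0.557×0 + 1.52×2.17 + 32×2.84 + (z_c − 0.557 − 33.52)×3.35
The z_c×3.35 term appears on both sides and cancels. Collect the known terms of each column as K = Σ(ρt)_known − 3.35 × (depth of known layers): K_1 = 0 − 3.35×0 = 0; K_2 = 94.1784 − 3.35×(0.557 + 33.52) = −19.97955.
Balance: K_1 − x×(3.35 − 2.81) = K_2, so x = (K_1 − K_2)/(3.35 − 2.81) = 19.9795/0.54 = 37 km.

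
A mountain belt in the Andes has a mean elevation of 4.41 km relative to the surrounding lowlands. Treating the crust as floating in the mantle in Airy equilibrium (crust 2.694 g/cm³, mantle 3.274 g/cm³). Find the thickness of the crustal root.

20.5 km

For local isostatic compensation: the weight of the topography is balanced by the buoyancy of the root, ρ_c h = (ρ_m − ρ_c) r.
r = h · ρ_c / (ρ_m − ρ_c) = 4.41 km × 2.694 / (3.274 − 2.694) = 20.5 km.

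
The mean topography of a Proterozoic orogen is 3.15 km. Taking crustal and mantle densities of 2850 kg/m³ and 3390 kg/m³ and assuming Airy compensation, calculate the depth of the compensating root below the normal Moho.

Balancing pressure at the compensation depth: the weight of the topography is balanced by the buoyancy of the root, ρ_c h = (ρ_m − ρ_c) r.
r = h · ρ_c / (ρ_m − ρ_c) = 3.15 km × 2850 / (3390 − 2850) = 16.6 km.

16.6 km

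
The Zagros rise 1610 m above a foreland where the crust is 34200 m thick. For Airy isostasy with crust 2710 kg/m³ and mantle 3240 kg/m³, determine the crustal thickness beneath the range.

44000 m

Root depth r = h ρ_c / (ρ_m − ρ_c) = 1610 m × 2710 / 530 = 8232 m.
Total thickness = T + h + r = 34200 m + 1610 m + 8232 m = 44000 m.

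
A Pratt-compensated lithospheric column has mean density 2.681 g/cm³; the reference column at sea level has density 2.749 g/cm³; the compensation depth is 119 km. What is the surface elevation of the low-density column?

3.02 km

ρ_ref D = ρ (D + h) → h = D (ρ_ref − ρ)/ρ.
h = 119 km × (2.749 − 2.681)/2.681 = 3.02 km.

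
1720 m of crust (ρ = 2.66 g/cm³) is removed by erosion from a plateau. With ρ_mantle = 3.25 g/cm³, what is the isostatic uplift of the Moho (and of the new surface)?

1410 m

Unloading: uplift u = e ρ_c/ρ_m = 1720 m × 2.66/3.25 = 1410 m.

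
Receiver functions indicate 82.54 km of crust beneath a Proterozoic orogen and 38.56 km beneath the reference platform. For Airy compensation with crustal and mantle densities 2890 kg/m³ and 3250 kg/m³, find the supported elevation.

4.87 km

Excess crust Δ = 82.54 km − 38.56 km = 43.98 km, split between elevation h and root r with h + r = Δ.
Airy balance ρ_c h = (ρ_m − ρ_c) r gives r = h ρ_c/(ρ_m − ρ_c), so h (1 + ρ_c/(ρ_m − ρ_c)) = Δ, i.e. h = Δ (ρ_m − ρ_c)/ρ_m.
h = 43.98 km × 360/3250 = 4.87 km.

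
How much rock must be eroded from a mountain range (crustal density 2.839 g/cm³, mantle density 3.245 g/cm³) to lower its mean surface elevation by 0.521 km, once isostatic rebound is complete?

4.16 km

Net drop Δ = e − u = e − e ρ_c/ρ_m = e (ρ_m − ρ_c)/ρ_m.
e = Δ ρ_m/(ρ_m − ρ_c) = 0.521 km × 3.245/0.406 = 4.16 km.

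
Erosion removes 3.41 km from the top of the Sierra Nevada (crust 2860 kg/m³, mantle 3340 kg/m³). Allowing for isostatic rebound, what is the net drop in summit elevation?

0.49 km

Rebound u = e ρ_c/ρ_m = 3.41 km × 2860/3340 = 2.92 km.
Net surface drop = e − u = 3.41 km − 2.92 km = e (ρ_m − ρ_c)/ρ_m = 0.49 km.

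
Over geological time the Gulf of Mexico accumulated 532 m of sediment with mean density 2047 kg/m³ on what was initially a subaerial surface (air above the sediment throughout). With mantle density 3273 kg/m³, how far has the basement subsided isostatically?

333 m

Subaerial load: s = t ρ_sed / ρ_m = 532 m × 2047/3273 = 333 m.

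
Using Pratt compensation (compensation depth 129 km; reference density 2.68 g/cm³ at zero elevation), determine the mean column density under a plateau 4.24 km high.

2.59 g/cm³

Pratt balance: ρ_ref D = ρ (D + h).
ρ = ρ_ref D/(D + h) = 2.68 × 129 km/(129 km + 4.24 km) = 2.59 g/cm³.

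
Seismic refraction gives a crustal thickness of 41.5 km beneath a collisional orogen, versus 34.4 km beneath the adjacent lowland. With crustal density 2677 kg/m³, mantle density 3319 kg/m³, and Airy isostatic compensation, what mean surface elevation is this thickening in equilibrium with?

1.37 km

Excess crust Δ = 41.5 km − 34.4 km = 7.1 km, split between elevation h and root r with h + r = Δ.
Airy balance ρ_c h = (ρ_m − ρ_c) r gives r = h ρ_c/(ρ_m − ρ_c), so h (1 + ρ_c/(ρ_m − ρ_c)) = Δ, i.e. h = Δ (ρ_m − ρ_c)/ρ_m.
h = 7.1 km × 642/3319 = 1.37 km.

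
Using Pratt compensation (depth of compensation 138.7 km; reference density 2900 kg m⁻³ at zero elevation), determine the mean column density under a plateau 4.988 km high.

2800 kg m⁻³

Pratt balance: ρ_ref D = ρ (D + h).
ρ = ρ_ref D/(D + h) = 2900 × 138.7 km/(138.7 km + 4.988 km) = 2800 kg m⁻³.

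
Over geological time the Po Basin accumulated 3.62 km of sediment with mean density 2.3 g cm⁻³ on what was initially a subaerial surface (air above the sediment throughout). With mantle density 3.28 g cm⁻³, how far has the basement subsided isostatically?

2.54 km

Subaerial load: s = t ρ_sed / ρ_m = 3.62 km × 2.3/3.28 = 2.54 km.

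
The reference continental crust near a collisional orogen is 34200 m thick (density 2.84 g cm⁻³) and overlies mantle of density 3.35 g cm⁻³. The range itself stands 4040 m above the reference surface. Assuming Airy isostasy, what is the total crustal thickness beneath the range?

60700 m

Root depth r = h ρ_c / (ρ_m − ρ_c) = 4040 m × 2.84 / 0.51 = 22500 m.
Total thickness = T + h + r = 34200 m + 4040 m + 22500 m = 60700 m.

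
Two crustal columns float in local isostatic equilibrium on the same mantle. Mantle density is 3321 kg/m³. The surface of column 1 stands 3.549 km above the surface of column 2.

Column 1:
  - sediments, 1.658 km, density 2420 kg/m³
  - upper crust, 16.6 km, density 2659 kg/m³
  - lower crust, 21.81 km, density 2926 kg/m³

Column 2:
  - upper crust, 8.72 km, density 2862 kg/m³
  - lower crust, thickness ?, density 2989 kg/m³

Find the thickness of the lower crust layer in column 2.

16 km

Take the compensation level at the base of the deeper column (depth z_c below the surface of column 1) and equate Σ ρ_i t_i down to z_c; mantle fills any gap and the z_c terms cancel.
Column 1: 1.658×2420 + 16.6×2659 + 21.81×2926 + (z_c − 40.068)×3321
Column 2: 3.549×0 + 8.72×2862 + x×2989 + (z_c − 3.549 − 8.72 − x)×3321
The z_c×3321 term appears on both sides and cancels. Collect the known terms of each column as K = Σ(ρt)_known − 3321 × (depth of known layers): K_1 = 111967.82 − 3321×40.068 = −21098.008; K_2 = 24956.64 − 3321×(3.549 + 8.72) = −15788.709.
Balance: K_1 = K_2 − x×(3321 − 2989), so x = (K_2 − K_1)/(3321 − 2989) = 5309.3/332 = 16 km.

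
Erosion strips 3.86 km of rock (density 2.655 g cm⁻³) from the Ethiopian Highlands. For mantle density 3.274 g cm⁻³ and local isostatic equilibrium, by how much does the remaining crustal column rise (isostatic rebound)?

Unloading: uplift u = e ρ_c/ρ_m = 3.86 km × 2.655/3.274 = 3.13 km.

3.13 km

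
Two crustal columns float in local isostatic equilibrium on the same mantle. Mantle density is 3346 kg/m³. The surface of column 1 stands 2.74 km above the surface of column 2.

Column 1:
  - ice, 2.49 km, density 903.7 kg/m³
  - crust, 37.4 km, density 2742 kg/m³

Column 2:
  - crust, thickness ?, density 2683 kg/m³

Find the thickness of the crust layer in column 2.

29.4 km

Take the compensation level at the base of the deeper column (depth z_c below the surface of column 1) and equate Σ ρ_i t_i down to z_c; mantle fills any gap and the z_c terms cancel.
Column 1: 2.49×903.7 + 37.4×2742 + (z_c − 39.89)×3346
Column 2: 2.74×0 + x×2683 + (z_c − 2.74 − 0 − x)×3346
The z_c×3346 term appears on both sides and cancels. Collect the known terms of each column as K = Σ(ρt)_known − 3346 × (depth of known layers): K_1 = 104801.013 − 3346×39.89 = −28670.927; K_2 = 0 − 3346×(2.74 + 0) = −9168.04.
Balance: K_1 = K_2 − x×(3346 − 2683), so x = (K_2 − K_1)/(3346 − 2683) = 19502.9/663 = 29.4 km.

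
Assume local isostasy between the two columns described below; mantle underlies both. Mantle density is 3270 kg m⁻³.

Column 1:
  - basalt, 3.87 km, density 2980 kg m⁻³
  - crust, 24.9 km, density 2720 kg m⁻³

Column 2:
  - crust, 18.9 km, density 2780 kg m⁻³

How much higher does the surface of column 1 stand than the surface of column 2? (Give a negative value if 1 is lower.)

For any compensation level in the mantle, the mantle terms cancel and isostasy reduces to e = (Σt_1 − Σt_2) − (Σ(ρt)_1 − Σ(ρt)_2) / ρ_m.
Σt_1 = 28.77 km; Σt_2 = 18.9 km; Σ(ρt)_1 = 79260.6; Σ(ρt)_2 = 52542 (in km·kg m⁻³).
e = (28.77 − 18.9) − (79260.6 − 52542) / 3270 = 1.7 km.

1.7 km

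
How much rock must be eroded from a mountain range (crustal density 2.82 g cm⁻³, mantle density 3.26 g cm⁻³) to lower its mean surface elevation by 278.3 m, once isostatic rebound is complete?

2060 m

Net drop Δ = e − u = e − e ρ_c/ρ_m = e (ρ_m − ρ_c)/ρ_m.
e = Δ ρ_m/(ρ_m − ρ_c) = 278.3 m × 3.26/0.44 = 2060 m.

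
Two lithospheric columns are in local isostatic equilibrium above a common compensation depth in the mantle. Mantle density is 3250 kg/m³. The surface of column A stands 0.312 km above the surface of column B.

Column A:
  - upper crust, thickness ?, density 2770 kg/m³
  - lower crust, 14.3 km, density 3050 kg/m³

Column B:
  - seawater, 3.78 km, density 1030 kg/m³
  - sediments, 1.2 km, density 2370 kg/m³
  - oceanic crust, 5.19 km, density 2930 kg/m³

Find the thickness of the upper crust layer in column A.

Take the compensation level at the base of the deeper column (depth z_c below the surface of column A) and equate Σ ρ_i t_i down to z_c; mantle fills any gap and the z_c terms cancel.
Column A: x×2770 + 14.3×3050 + (z_c − 14.3 − x)×3250
Column B: 0.312×0 + 3.78×1030 + 1.2×2370 + 5.19×2930 + (z_c − 0.312 − 10.17)×3250
The z_c×3250 term appears on both sides and cancels. Collect the known terms of each column as K = Σ(ρt)_known − 3250 × (depth of known layers): K_A = 43615 − 3250×14.3 = −2860; K_B = 21944.1 − 3250×(0.312 + 10.17) = −12122.4.
Balance: K_A − x×(3250 − 2770) = K_B, so x = (K_A − K_B)/(3250 − 2770) = 9262.4/480 = 19.3 km.

19.3 km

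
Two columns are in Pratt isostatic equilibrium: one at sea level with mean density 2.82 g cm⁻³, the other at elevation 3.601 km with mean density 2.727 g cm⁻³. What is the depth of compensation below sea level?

106 km

ρ_ref D = ρ (D + h) → D (ρ_ref − ρ) = ρ h.
D = ρ h/(ρ_ref − ρ) = 2.727 × 3.601 km/(2.82 − 2.727) = 106 km.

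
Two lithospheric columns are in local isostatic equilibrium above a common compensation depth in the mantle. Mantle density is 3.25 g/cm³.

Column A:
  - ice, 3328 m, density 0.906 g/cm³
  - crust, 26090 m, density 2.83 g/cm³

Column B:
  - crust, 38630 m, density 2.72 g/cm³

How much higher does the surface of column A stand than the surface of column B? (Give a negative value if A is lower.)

−528 m

For any compensation level in the mantle, the mantle terms cancel and isostasy reduces to e = (Σt_A − Σt_B) − (Σ(ρt)_A − Σ(ρt)_B) / ρ_m.
Σt_A = 29418 m; Σt_B = 38630 m; Σ(ρt)_A = 76849.868; Σ(ρt)_B = 105073.6 (in m·g/cm³).
e = (29418 − 38630) − (76849.868 − 105073.6) / 3.25 = −528 m.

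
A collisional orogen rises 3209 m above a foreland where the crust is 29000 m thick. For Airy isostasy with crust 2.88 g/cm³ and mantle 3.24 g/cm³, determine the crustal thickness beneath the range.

Root depth r = h ρ_c / (ρ_m − ρ_c) = 3209 m × 2.88 / 0.36 = 25670 m.
Total thickness = T + h + r = 29000 m + 3209 m + 25670 m = 57900 m.

57900 m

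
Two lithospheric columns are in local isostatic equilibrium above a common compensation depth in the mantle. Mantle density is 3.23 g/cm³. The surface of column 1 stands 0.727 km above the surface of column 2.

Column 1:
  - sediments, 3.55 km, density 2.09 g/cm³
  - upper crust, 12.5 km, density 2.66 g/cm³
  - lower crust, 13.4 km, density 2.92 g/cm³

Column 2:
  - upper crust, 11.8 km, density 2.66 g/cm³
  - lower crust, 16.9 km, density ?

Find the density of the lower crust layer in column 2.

2.86 g/cm³

Take the compensation level at the base of the deeper column (depth z_c below the surface of column 1) and equate Σ ρ_i t_i down to z_c; mantle fills any gap and the z_c terms cancel.
Column 1: 3.55×2.09 + 12.5×2.66 + 13.4×2.92 + (z_c − 29.45)×3.23
Column 2: 0.727×0 + 11.8×2.66 + 16.9×ρ + (z_c − 0.727 − 28.7)×3.23
The z_c×3.23 term appears on both sides and cancels. Collect the known terms of each column as K = Σ(ρt)_known − 3.23 × (depth of known layers): K_1 = 79.7975 − 3.23×29.45 = −15.326; K_2 = 31.388 − 3.23×(0.727 + 28.7) = −63.66121.
Balance: K_1 = K_2 + 16.9×ρ, so ρ = (K_1 − K_2)/16.9 = 48.3352/16.9 = 2.86 g/cm³.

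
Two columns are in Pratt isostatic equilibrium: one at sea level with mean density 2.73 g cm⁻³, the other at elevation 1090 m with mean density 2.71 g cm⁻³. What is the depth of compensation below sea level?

ρ_ref D = ρ (D + h) → D (ρ_ref − ρ) = ρ h.
D = ρ h/(ρ_ref − ρ) = 2.71 × 1090 m/(2.73 − 2.71) = 148000 m.

148000 m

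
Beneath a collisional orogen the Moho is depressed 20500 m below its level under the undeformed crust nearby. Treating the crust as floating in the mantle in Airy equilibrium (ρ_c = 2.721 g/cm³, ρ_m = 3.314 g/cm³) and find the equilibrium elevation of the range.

Isostatic balance requires: ρ_c h = (ρ_m − ρ_c) r.
h = r (ρ_m − ρ_c) / ρ_c = 20500 m × (3.314 − 2.721) / 2.721 = 4470 m.

4470 m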